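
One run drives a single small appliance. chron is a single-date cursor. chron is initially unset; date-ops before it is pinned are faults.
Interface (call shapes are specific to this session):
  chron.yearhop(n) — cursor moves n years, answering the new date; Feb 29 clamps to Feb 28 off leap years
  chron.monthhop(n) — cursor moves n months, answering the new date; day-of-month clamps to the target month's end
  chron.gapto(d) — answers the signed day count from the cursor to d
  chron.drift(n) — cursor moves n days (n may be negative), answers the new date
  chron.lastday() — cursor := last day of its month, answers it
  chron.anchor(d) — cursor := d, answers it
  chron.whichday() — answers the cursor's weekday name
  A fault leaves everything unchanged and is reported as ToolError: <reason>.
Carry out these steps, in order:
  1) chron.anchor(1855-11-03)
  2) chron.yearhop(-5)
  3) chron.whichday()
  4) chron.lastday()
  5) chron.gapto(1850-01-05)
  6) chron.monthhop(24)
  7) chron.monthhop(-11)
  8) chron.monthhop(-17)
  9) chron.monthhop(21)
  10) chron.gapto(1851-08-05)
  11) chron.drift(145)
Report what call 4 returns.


~$ anchor d→1855-11-03
= 1855-11-03
~$ yearhop n→-5
= 1850-11-03
~$ whichday
= Sunday
~$ lastday
= 1850-11-30
~$ gapto d→1850-01-05
= -329
~$ monthhop n→24
= 1852-11-30
~$ monthhop n→-11
= 1851-12-30
~$ monthhop n→-17
= 1850-07-30
~$ monthhop n→21
= 1852-04-30
~$ gapto d→1851-08-05
= -269
~$ drift n→145
= 1852-09-22

Answer: 1850-11-30


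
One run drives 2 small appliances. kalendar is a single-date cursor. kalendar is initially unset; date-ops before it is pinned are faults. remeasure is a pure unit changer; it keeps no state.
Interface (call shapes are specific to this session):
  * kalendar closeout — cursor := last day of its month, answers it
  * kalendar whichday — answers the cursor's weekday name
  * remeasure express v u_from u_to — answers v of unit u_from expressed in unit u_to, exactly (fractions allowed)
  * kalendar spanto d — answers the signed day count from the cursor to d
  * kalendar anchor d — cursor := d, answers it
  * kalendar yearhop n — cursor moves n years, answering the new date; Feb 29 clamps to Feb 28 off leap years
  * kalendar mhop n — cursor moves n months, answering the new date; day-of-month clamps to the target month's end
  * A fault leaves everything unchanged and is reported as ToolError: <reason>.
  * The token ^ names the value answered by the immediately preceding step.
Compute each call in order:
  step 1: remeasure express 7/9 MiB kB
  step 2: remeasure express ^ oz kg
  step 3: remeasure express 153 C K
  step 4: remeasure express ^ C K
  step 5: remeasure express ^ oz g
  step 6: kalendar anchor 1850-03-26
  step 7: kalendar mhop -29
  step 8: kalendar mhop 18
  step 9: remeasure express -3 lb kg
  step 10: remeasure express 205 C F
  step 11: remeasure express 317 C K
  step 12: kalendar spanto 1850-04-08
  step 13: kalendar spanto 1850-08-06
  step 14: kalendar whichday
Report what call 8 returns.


! 1. remeasure express(v→7/9, u_from→MiB, u_to→kB) == 917504/1125
! 2. remeasure express(v→^, u_from→oz, u_to→kg) == 10160469088/439453125
! 3. remeasure express(v→153, u_from→C, u_to→K) == 8523/20
! 4. remeasure express(v→^, u_from→C, u_to→K) == 6993/10
! 5. remeasure express(v→^, u_from→oz, u_to→g) == 317197144341/16000000
! 6. kalendar anchor(d→1850-03-26) == 1850-03-26
! 7. kalendar mhop(n→-29) == 1847-10-26
! 8. kalendar mhop(n→18) == 1849-04-26
! 9. remeasure express(v→-3, u_from→lb, u_to→kg) == -136077711/100000000
! 10. remeasure express(v→205, u_from→C, u_to→F) == 401
! 11. remeasure express(v→317, u_from→C, u_to→K) == 11803/20
! 12. kalendar spanto(d→1850-04-08) == 347
! 13. kalendar spanto(d→1850-08-06) == 467
! 14. kalendar whichday() == Thursday

Answer: 1849-04-26


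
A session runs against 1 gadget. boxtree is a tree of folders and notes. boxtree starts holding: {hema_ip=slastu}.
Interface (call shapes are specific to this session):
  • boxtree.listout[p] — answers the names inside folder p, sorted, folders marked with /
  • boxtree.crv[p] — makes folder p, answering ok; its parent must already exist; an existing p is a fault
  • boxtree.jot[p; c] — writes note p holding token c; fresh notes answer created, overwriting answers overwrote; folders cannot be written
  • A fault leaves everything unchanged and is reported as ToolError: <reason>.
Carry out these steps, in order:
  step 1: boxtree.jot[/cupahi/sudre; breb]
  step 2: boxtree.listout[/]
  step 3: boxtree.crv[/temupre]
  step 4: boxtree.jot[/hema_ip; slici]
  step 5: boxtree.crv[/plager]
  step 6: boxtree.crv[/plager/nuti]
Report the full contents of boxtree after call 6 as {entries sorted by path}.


-- jot(p→/cupahi/sudre, c→breb) : ToolError: no parent
-- listout(p→/) : [hema_ip]
-- crv(p→/temupre) : ok
-- jot(p→/hema_ip, c→slici) : overwrote
-- crv(p→/plager) : ok
-- crv(p→/plager/nuti) : ok

Answer: {hema_ip=slici, plager/, plager/nuti/, temupre/}


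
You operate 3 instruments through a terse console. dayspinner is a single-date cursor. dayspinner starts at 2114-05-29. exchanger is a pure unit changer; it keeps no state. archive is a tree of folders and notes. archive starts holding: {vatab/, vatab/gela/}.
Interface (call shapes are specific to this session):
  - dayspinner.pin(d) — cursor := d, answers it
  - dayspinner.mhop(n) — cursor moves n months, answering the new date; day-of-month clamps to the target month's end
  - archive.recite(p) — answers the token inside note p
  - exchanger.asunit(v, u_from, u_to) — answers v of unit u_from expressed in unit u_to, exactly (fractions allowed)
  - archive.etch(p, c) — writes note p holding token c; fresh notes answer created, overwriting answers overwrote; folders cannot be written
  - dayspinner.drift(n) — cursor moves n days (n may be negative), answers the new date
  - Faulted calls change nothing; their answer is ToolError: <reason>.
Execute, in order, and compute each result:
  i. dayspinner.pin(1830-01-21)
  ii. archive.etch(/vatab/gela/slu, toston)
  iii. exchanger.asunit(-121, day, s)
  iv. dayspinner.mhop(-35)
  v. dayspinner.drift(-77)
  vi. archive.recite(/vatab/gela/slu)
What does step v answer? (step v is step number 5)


Answer: 1826-12-06

Derivation:
# dayspinner.pin(d=1830-01-21) : 1830-01-21
# archive.etch(p=/vatab/gela/slu, c=toston) : created
# exchanger.asunit(v=-121, u_from=day, u_to=s) : -10454400
# dayspinner.mhop(n=-35) : 1827-02-21
# dayspinner.drift(n=-77) : 1826-12-06
# archive.recite(p=/vatab/gela/slu) : toston


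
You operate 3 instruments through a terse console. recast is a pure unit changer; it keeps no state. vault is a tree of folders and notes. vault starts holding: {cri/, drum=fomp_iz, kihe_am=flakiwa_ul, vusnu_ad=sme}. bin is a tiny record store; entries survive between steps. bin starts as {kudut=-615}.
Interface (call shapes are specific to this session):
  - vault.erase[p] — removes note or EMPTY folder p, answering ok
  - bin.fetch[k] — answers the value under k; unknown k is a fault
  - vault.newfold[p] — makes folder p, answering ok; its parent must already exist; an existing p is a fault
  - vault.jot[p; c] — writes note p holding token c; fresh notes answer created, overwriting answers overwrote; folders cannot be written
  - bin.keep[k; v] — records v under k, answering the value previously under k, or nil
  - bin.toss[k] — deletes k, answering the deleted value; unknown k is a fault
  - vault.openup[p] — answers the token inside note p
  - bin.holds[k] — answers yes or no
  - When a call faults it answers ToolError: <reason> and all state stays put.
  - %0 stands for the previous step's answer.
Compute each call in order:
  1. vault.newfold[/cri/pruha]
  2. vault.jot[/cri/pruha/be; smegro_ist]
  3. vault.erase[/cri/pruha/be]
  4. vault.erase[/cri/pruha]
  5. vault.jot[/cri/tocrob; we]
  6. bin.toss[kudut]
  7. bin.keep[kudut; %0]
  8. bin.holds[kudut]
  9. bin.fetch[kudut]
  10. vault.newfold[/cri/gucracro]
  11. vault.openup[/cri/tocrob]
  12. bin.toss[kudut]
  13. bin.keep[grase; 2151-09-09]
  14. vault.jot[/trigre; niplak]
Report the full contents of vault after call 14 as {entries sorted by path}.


# 1. vault.newfold(p=/cri/pruha) == ok
# 2. vault.jot(p=/cri/pruha/be, c=smegro_ist) == created
# 3. vault.erase(p=/cri/pruha/be) == ok
# 4. vault.erase(p=/cri/pruha) == ok
# 5. vault.jot(p=/cri/tocrob, c=we) == created
# 6. bin.toss(k=kudut) == -615
# 7. bin.keep(k=kudut, v=%0) == nil
# 8. bin.holds(k=kudut) == yes
# 9. bin.fetch(k=kudut) == -615
# 10. vault.newfold(p=/cri/gucracro) == ok
# 11. vault.openup(p=/cri/tocrob) == we
# 12. bin.toss(k=kudut) == -615
# 13. bin.keep(k=grase, v=2151-09-09) == nil
# 14. vault.jot(p=/trigre, c=niplak) == created

Answer: {cri/, cri/gucracro/, cri/tocrob=we, drum=fomp_iz, kihe_am=flakiwa_ul, trigre=niplak, vusnu_ad=sme}


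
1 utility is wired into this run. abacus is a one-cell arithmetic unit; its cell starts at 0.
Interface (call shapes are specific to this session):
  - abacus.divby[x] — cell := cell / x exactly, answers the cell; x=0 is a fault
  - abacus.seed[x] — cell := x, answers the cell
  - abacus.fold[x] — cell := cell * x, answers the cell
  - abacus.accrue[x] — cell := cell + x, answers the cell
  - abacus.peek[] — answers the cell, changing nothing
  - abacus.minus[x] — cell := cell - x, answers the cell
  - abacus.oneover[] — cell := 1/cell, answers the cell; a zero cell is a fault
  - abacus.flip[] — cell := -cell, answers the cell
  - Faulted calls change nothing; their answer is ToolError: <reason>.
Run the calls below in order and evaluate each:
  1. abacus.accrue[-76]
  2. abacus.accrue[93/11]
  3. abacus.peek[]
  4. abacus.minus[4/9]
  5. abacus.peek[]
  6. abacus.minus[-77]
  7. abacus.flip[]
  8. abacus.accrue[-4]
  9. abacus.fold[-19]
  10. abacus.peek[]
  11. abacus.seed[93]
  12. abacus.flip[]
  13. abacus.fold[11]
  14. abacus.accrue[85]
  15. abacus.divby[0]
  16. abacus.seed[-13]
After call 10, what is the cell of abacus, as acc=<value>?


Answer: acc=24472/99

Derivation:
CALL accrue[x: -76]
RET  -76
CALL accrue[x: 93/11]
RET  -743/11
CALL peek[]
RET  -743/11
CALL minus[x: 4/9]
RET  -6731/99
CALL peek[]
RET  -6731/99
CALL minus[x: -77]
RET  892/99
CALL flip[]
RET  -892/99
CALL accrue[x: -4]
RET  -1288/99
CALL fold[x: -19]
RET  24472/99
CALL peek[]
RET  24472/99
CALL seed[x: 93]
RET  93
CALL flip[]
RET  -93
CALL fold[x: 11]
RET  -1023
CALL accrue[x: 85]
RET  -938
CALL divby[x: 0]
RET  ToolError: division by zero
CALL seed[x: -13]
RET  -13


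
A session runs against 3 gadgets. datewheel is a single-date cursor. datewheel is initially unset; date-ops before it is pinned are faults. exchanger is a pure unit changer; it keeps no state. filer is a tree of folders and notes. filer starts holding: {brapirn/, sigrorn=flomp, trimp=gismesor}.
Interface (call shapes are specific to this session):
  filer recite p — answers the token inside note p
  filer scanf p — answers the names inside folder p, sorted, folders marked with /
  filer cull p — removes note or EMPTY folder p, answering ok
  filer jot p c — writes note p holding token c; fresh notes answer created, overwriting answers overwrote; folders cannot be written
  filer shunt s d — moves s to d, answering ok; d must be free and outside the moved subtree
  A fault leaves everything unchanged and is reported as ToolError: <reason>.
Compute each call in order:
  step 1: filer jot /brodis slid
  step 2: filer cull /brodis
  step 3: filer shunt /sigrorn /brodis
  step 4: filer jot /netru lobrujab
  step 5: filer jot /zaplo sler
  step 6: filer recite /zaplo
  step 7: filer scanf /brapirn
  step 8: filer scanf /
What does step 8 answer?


Step: filer jot[p='/brodis'; c='slid']
Result: created
Step: filer cull[p='/brodis']
Result: ok
Step: filer shunt[s='/sigrorn'; d='/brodis']
Result: ok
Step: filer jot[p='/netru'; c='lobrujab']
Result: created
Step: filer jot[p='/zaplo'; c='sler']
Result: created
Step: filer recite[p='/zaplo']
Result: sler
Step: filer scanf[p='/brapirn']
Result: []
Step: filer scanf[p='/']
Result: [brapirn/, brodis, netru, trimp, zaplo]

Answer: [brapirn/, brodis, netru, trimp, zaplo]


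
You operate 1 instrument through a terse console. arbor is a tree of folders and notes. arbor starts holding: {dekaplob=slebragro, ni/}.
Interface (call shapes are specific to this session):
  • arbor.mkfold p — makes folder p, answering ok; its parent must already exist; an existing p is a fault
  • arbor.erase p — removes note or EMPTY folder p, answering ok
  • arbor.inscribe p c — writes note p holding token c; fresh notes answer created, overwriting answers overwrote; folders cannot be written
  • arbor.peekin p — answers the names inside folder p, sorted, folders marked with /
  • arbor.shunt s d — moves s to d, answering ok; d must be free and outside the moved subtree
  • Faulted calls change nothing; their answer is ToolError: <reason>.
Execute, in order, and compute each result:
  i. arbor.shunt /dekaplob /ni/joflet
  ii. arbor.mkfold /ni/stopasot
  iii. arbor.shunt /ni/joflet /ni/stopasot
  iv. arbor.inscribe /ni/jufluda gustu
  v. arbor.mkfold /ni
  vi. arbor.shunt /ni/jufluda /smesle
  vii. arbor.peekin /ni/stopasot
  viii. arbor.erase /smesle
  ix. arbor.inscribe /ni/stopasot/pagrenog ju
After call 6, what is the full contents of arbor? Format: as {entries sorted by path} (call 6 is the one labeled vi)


Answer: {ni/, ni/joflet=slebragro, ni/stopasot/, smesle=gustu}

Derivation:
-- arbor.shunt(s='/dekaplob', d='/ni/joflet') => ok
-- arbor.mkfold(p='/ni/stopasot') => ok
-- arbor.shunt(s='/ni/joflet', d='/ni/stopasot') => ToolError: exists
-- arbor.inscribe(p='/ni/jufluda', c='gustu') => created
-- arbor.mkfold(p='/ni') => ToolError: exists
-- arbor.shunt(s='/ni/jufluda', d='/smesle') => ok
-- arbor.peekin(p='/ni/stopasot') => []
-- arbor.erase(p='/smesle') => ok
-- arbor.inscribe(p='/ni/stopasot/pagrenog', c='ju') => created


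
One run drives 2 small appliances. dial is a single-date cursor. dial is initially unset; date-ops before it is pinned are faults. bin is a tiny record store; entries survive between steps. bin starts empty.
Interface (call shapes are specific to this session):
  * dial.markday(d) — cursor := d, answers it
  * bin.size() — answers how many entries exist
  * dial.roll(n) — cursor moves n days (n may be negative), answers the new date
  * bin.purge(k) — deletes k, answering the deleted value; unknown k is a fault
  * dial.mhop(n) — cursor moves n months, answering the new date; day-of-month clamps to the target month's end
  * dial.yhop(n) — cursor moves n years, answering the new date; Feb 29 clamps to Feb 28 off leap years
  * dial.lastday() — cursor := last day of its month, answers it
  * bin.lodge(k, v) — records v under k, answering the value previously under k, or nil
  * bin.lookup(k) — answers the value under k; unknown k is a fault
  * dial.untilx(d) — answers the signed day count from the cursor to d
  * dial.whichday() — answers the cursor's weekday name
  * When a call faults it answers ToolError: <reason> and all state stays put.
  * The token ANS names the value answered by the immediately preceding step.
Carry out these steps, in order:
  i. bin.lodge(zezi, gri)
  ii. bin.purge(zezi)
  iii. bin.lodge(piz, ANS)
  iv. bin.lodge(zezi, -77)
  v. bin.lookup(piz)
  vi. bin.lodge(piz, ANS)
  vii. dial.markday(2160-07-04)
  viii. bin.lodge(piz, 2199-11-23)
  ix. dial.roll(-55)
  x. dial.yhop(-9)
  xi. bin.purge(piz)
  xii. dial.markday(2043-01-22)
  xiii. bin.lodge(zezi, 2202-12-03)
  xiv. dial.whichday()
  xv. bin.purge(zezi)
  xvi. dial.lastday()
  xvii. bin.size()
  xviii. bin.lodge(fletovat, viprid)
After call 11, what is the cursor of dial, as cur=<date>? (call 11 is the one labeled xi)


Answer: cur=2151-05-10

Derivation:
# bin.lodge(zezi, gri) ~> nil
# bin.purge(zezi) ~> gri
# bin.lodge(piz, ANS) ~> nil
# bin.lodge(zezi, -77) ~> nil
# bin.lookup(piz) ~> gri
# bin.lodge(piz, ANS) ~> gri
# dial.markday(2160-07-04) ~> 2160-07-04
# bin.lodge(piz, 2199-11-23) ~> gri
# dial.roll(-55) ~> 2160-05-10
# dial.yhop(-9) ~> 2151-05-10
# bin.purge(piz) ~> 2199-11-23
# dial.markday(2043-01-22) ~> 2043-01-22
# bin.lodge(zezi, 2202-12-03) ~> -77
# dial.whichday() ~> Thursday
# bin.purge(zezi) ~> 2202-12-03
# dial.lastday() ~> 2043-01-31
# bin.size() ~> 0
# bin.lodge(fletovat, viprid) ~> nil


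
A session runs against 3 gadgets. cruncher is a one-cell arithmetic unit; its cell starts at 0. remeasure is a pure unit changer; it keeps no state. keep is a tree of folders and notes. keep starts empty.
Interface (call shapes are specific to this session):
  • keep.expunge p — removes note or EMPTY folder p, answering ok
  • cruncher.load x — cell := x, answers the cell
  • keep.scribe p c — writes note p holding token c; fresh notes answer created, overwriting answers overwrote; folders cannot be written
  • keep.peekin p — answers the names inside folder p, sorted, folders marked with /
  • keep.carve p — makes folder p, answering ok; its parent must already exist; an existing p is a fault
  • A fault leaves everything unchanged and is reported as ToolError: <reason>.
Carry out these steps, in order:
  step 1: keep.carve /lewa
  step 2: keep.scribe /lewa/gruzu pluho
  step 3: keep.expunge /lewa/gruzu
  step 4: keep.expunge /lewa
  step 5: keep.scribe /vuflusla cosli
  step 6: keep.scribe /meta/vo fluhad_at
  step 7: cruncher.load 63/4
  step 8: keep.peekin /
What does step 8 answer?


Answer: [vuflusla]

Derivation:
CALL carve[p: /lewa]
RET  ok
CALL scribe[p: /lewa/gruzu; c: pluho]
RET  created
CALL expunge[p: /lewa/gruzu]
RET  ok
CALL expunge[p: /lewa]
RET  ok
CALL scribe[p: /vuflusla; c: cosli]
RET  created
CALL scribe[p: /meta/vo; c: fluhad_at]
RET  ToolError: no parent
CALL load[x: 63/4]
RET  63/4
CALL peekin[p: /]
RET  [vuflusla]


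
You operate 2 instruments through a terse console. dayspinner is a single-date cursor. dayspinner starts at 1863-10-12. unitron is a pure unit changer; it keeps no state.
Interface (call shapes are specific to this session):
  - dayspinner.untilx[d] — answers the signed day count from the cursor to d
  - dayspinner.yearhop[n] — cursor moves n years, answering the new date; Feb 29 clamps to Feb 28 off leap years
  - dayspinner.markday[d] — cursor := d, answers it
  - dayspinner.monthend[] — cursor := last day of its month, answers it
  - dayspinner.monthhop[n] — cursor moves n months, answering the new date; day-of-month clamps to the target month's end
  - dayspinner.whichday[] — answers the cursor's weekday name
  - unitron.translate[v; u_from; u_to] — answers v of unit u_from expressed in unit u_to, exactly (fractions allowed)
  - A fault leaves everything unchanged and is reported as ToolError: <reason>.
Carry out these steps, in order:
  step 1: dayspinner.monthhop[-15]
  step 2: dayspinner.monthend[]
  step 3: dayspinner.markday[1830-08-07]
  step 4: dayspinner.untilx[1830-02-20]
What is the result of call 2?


Answer: 1862-07-31

Derivation:
-- 1. dayspinner.monthhop(n='-15') : 1862-07-12
-- 2. dayspinner.monthend() : 1862-07-31
-- 3. dayspinner.markday(d='1830-08-07') : 1830-08-07
-- 4. dayspinner.untilx(d='1830-02-20') : -168


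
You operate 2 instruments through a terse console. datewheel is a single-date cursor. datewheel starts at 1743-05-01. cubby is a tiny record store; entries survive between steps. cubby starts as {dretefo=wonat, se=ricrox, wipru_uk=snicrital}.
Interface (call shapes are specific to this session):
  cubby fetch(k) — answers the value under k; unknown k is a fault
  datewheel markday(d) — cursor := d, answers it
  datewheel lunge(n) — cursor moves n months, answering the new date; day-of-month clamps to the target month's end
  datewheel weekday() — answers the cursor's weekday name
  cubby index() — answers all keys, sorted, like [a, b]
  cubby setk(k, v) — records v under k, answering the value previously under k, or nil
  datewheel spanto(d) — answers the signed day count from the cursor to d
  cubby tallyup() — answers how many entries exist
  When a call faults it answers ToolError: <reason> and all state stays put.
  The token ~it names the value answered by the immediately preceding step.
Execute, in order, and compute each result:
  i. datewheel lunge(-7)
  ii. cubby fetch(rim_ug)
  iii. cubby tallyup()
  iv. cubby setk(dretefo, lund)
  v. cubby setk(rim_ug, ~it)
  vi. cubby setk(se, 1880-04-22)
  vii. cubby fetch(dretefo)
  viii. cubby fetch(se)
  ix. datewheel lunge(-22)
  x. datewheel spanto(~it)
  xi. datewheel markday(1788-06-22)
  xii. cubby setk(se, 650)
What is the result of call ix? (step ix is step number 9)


Answer: 1740-12-01

Derivation:
! 1. datewheel lunge(n→-7) ~> 1742-10-01
! 2. cubby fetch(k→rim_ug) ~> ToolError: no such key rim_ug
! 3. cubby tallyup() ~> 3
! 4. cubby setk(k→dretefo, v→lund) ~> wonat
! 5. cubby setk(k→rim_ug, v→~it) ~> nil
! 6. cubby setk(k→se, v→1880-04-22) ~> ricrox
! 7. cubby fetch(k→dretefo) ~> lund
! 8. cubby fetch(k→se) ~> 1880-04-22
! 9. datewheel lunge(n→-22) ~> 1740-12-01
! 10. datewheel spanto(d→~it) ~> 0
! 11. datewheel markday(d→1788-06-22) ~> 1788-06-22
! 12. cubby setk(k→se, v→650) ~> 1880-04-22


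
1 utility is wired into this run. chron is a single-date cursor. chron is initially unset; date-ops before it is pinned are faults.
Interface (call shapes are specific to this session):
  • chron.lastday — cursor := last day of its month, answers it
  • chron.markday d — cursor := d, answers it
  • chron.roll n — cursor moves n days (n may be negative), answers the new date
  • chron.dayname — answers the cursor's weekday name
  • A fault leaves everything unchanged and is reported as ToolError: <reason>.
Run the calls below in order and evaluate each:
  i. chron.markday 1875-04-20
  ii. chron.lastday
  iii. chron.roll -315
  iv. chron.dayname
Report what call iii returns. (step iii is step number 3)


Answer: 1874-06-19

Derivation:
I run markday with 1875-04-20, and see 1875-04-20.
I try lastday(): 1875-04-30.
I call roll with -315, and get 1874-06-19.
Next I call dayname(), → Friday.


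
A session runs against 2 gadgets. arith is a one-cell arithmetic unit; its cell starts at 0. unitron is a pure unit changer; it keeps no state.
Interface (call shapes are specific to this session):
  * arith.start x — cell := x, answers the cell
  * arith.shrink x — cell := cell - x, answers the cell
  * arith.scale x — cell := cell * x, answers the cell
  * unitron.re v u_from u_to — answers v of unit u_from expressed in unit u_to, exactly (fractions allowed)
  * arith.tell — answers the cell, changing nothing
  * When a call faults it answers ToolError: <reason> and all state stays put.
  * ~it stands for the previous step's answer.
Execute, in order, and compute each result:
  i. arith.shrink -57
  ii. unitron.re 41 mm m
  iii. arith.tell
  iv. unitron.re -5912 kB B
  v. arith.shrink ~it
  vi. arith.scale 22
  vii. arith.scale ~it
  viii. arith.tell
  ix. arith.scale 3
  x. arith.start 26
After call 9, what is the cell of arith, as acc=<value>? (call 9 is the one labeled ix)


Answer: acc=50750910894253548

Derivation:
>> shrink(-57)
<< 57
>> re(41, mm, m)
<< 41/1000
>> tell()
<< 57
>> re(-5912, kB, B)
<< -5912000
>> shrink(~it)
<< 5912057
>> scale(22)
<< 130065254
>> scale(~it)
<< 16916970298084516
>> tell()
<< 16916970298084516
>> scale(3)
<< 50750910894253548
>> start(26)
<< 26


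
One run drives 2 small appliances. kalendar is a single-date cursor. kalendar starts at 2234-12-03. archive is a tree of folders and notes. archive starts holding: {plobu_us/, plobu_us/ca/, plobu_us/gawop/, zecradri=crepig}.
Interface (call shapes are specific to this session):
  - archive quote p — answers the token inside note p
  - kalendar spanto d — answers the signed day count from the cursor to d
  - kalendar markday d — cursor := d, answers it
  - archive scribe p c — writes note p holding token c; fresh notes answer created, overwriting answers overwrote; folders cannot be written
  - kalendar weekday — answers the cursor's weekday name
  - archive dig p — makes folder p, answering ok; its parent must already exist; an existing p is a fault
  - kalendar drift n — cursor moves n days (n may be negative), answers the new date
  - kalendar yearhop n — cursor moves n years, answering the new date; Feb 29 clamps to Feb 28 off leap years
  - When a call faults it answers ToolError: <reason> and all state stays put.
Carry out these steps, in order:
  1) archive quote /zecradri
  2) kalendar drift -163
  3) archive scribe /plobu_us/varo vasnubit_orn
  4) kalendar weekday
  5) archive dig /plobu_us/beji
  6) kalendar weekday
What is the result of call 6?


Answer: Monday

Derivation:
-> archive quote(p=/zecradri)
<- crepig
-> kalendar drift(n=-163)
<- 2234-06-23
-> archive scribe(p=/plobu_us/varo, c=vasnubit_orn)
<- created
-> kalendar weekday()
<- Monday
-> archive dig(p=/plobu_us/beji)
<- ok
-> kalendar weekday()
<- Monday


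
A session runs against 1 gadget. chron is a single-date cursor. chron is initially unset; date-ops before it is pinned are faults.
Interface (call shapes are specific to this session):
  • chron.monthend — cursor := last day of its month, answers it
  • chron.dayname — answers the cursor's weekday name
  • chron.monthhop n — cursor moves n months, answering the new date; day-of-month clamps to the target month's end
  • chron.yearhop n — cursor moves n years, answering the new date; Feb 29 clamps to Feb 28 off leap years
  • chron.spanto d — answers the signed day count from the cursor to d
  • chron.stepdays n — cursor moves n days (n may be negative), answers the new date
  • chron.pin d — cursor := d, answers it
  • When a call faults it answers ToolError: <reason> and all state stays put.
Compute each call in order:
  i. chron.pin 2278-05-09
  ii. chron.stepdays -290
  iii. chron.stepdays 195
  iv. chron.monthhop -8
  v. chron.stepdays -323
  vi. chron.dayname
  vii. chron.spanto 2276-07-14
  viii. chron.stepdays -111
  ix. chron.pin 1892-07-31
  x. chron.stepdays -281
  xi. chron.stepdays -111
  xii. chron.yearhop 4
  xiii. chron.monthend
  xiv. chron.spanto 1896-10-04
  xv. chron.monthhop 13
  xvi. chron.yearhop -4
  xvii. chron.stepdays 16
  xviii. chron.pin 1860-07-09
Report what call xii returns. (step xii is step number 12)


Answer: 1895-07-05

Derivation:
// 1. chron.pin(d→2278-05-09) == 2278-05-09
// 2. chron.stepdays(n→-290) == 2277-07-23
// 3. chron.stepdays(n→195) == 2278-02-03
// 4. chron.monthhop(n→-8) == 2277-06-03
// 5. chron.stepdays(n→-323) == 2276-07-15
// 6. chron.dayname() == Saturday
// 7. chron.spanto(d→2276-07-14) == -1
// 8. chron.stepdays(n→-111) == 2276-03-26
// 9. chron.pin(d→1892-07-31) == 1892-07-31
// 10. chron.stepdays(n→-281) == 1891-10-24
// 11. chron.stepdays(n→-111) == 1891-07-05
// 12. chron.yearhop(n→4) == 1895-07-05
// 13. chron.monthend() == 1895-07-31
// 14. chron.spanto(d→1896-10-04) == 431
// 15. chron.monthhop(n→13) == 1896-08-31
// 16. chron.yearhop(n→-4) == 1892-08-31
// 17. chron.stepdays(n→16) == 1892-09-16
// 18. chron.pin(d→1860-07-09) == 1860-07-09


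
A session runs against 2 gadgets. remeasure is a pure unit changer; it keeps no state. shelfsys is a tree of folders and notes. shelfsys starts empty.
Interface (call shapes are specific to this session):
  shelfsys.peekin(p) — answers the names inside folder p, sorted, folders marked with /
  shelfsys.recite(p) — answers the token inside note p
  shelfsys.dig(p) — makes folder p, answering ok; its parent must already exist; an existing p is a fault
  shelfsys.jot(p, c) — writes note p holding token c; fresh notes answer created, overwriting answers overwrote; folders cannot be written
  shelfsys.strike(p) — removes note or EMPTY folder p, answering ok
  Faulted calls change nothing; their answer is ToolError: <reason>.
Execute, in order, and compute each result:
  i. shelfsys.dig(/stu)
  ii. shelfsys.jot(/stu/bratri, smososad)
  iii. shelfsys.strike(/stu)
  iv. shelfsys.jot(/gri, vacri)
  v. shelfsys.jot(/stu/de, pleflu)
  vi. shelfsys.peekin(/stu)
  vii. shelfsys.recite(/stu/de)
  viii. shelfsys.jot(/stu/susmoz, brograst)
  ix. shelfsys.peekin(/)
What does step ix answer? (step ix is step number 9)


CALL dig[p→/stu]
RET  ok
CALL jot[p→/stu/bratri; c→smososad]
RET  created
CALL strike[p→/stu]
RET  ToolError: not empty
CALL jot[p→/gri; c→vacri]
RET  created
CALL jot[p→/stu/de; c→pleflu]
RET  created
CALL peekin[p→/stu]
RET  [bratri, de]
CALL recite[p→/stu/de]
RET  pleflu
CALL jot[p→/stu/susmoz; c→brograst]
RET  created
CALL peekin[p→/]
RET  [gri, stu/]

Answer: [gri, stu/]


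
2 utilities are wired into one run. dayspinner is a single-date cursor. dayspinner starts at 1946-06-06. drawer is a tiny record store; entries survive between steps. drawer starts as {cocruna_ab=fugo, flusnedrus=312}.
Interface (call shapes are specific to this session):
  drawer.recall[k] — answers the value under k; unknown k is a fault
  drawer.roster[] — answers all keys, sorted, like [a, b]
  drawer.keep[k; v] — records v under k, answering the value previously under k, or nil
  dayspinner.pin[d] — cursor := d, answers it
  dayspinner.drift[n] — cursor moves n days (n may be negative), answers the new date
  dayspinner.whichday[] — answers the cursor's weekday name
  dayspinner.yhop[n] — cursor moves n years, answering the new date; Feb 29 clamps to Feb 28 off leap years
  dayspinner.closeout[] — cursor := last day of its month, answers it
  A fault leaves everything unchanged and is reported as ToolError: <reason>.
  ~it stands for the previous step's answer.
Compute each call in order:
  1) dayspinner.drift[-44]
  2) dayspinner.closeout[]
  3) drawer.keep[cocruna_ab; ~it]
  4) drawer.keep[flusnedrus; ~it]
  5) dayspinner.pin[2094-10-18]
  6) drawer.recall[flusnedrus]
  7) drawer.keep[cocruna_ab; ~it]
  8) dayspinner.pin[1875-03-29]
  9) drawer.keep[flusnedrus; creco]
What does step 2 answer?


CALL dayspinner.drift[n→-44]
RET  1946-04-23
CALL dayspinner.closeout[]
RET  1946-04-30
CALL drawer.keep[k→cocruna_ab; v→~it]
RET  fugo
CALL drawer.keep[k→flusnedrus; v→~it]
RET  312
CALL dayspinner.pin[d→2094-10-18]
RET  2094-10-18
CALL drawer.recall[k→flusnedrus]
RET  fugo
CALL drawer.keep[k→cocruna_ab; v→~it]
RET  1946-04-30
CALL dayspinner.pin[d→1875-03-29]
RET  1875-03-29
CALL drawer.keep[k→flusnedrus; v→creco]
RET  fugo

Answer: 1946-04-30


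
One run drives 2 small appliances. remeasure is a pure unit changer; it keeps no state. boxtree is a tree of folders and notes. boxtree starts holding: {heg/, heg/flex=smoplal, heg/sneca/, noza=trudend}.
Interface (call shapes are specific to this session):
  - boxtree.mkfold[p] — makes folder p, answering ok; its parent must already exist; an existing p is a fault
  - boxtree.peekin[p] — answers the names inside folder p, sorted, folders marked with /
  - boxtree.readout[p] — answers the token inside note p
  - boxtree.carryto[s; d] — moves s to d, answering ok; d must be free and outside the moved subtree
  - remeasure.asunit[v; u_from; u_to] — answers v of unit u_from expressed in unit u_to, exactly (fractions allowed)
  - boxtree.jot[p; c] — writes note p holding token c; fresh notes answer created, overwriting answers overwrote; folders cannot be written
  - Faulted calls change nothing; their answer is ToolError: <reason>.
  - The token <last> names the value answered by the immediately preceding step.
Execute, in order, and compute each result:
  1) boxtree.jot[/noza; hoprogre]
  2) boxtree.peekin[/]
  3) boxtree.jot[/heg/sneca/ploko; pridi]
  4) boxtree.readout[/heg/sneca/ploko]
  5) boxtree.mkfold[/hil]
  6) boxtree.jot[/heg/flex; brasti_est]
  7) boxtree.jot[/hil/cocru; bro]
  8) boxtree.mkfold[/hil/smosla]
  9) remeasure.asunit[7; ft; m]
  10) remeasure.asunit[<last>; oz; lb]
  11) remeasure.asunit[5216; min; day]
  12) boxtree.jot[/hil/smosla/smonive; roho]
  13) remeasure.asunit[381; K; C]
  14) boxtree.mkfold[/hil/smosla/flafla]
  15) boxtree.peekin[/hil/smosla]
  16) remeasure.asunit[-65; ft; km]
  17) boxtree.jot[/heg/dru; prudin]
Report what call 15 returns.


Answer: [flafla/, smonive]

Derivation:
% jot p=/noza c=hoprogre
[out] overwrote
% peekin p=/
[out] [heg/, noza]
% jot p=/heg/sneca/ploko c=pridi
[out] created
% readout p=/heg/sneca/ploko
[out] pridi
% mkfold p=/hil
[out] ok
% jot p=/heg/flex c=brasti_est
[out] overwrote
% jot p=/hil/cocru c=bro
[out] created
% mkfold p=/hil/smosla
[out] ok
% asunit v=7 u_from=ft u_to=m
[out] 2667/1250
% asunit v=<last> u_from=oz u_to=lb
[out] 2667/20000
% asunit v=5216 u_from=min u_to=day
[out] 163/45
% jot p=/hil/smosla/smonive c=roho
[out] created
% asunit v=381 u_from=K u_to=C
[out] 2157/20
% mkfold p=/hil/smosla/flafla
[out] ok
% peekin p=/hil/smosla
[out] [flafla/, smonive]
% asunit v=-65 u_from=ft u_to=km
[out] -4953/250000
% jot p=/heg/dru c=prudin
[out] created


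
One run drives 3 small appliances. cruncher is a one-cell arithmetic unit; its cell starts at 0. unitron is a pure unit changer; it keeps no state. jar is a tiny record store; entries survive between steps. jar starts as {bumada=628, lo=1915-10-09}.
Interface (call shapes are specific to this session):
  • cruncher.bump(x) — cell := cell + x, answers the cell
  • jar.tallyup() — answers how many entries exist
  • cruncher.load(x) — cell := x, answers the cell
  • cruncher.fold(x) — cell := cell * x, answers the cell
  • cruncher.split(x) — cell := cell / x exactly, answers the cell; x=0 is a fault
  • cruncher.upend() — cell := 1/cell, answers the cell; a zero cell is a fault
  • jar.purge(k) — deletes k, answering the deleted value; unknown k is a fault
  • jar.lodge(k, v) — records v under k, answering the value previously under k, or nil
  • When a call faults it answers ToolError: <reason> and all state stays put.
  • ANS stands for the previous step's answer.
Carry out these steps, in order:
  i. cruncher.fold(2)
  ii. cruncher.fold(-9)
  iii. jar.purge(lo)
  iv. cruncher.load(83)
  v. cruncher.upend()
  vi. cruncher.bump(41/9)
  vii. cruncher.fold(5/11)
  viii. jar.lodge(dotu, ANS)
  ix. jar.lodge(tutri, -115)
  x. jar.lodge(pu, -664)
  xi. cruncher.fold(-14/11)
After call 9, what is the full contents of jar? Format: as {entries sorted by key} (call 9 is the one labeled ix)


Step: cruncher.fold[2]
Result: 0
Step: cruncher.fold[-9]
Result: 0
Step: jar.purge[lo]
Result: 1915-10-09
Step: cruncher.load[83]
Result: 83
Step: cruncher.upend[]
Result: 1/83
Step: cruncher.bump[41/9]
Result: 3412/747
Step: cruncher.fold[5/11]
Result: 17060/8217
Step: jar.lodge[dotu; ANS]
Result: nil
Step: jar.lodge[tutri; -115]
Result: nil
Step: jar.lodge[pu; -664]
Result: nil
Step: cruncher.fold[-14/11]
Result: -238840/90387

Answer: {bumada=628, dotu=17060/8217, tutri=-115}


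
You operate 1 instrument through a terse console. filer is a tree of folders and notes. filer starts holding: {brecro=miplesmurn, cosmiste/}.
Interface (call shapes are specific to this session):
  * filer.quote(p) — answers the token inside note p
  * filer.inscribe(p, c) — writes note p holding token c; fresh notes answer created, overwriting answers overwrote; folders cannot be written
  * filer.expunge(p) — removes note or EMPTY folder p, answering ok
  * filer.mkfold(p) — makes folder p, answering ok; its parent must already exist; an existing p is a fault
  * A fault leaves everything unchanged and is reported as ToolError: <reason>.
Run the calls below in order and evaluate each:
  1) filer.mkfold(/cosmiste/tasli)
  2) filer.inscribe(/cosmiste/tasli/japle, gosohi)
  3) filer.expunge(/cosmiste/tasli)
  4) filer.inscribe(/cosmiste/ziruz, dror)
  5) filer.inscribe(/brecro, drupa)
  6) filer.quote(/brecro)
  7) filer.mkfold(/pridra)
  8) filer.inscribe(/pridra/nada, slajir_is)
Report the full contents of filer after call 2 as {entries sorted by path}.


$ filer.mkfold p→/cosmiste/tasli
[out] ok
$ filer.inscribe p→/cosmiste/tasli/japle c→gosohi
[out] created
$ filer.expunge p→/cosmiste/tasli
[out] ToolError: not empty
$ filer.inscribe p→/cosmiste/ziruz c→dror
[out] created
$ filer.inscribe p→/brecro c→drupa
[out] overwrote
$ filer.quote p→/brecro
[out] drupa
$ filer.mkfold p→/pridra
[out] ok
$ filer.inscribe p→/pridra/nada c→slajir_is
[out] created

Answer: {brecro=miplesmurn, cosmiste/, cosmiste/tasli/, cosmiste/tasli/japle=gosohi}


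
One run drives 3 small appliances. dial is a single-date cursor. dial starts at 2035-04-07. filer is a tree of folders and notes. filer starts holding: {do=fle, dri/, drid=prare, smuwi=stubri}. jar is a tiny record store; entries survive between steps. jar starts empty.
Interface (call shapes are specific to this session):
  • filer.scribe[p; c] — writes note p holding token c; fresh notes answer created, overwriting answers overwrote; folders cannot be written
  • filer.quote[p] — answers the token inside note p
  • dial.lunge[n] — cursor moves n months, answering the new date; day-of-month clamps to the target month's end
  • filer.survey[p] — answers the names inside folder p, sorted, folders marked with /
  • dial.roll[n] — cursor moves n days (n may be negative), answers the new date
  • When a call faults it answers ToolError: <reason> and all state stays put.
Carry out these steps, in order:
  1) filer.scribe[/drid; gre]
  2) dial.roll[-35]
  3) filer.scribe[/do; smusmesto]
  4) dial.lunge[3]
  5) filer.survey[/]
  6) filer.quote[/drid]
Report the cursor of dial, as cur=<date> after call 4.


Answer: cur=2035-06-03

Derivation:
I run scribe on p→/drid, c→gre, — result: overwrote.
I invoke roll on n→-35, and observe 2035-03-03.
Calling scribe on p→/do, c→smusmesto, — result: overwrote.
I use lunge on n→3, and get 2035-06-03.
Then survey on p→/, yielding [do, dri/, drid, smuwi].
Using quote on p→/drid, and observe gre.


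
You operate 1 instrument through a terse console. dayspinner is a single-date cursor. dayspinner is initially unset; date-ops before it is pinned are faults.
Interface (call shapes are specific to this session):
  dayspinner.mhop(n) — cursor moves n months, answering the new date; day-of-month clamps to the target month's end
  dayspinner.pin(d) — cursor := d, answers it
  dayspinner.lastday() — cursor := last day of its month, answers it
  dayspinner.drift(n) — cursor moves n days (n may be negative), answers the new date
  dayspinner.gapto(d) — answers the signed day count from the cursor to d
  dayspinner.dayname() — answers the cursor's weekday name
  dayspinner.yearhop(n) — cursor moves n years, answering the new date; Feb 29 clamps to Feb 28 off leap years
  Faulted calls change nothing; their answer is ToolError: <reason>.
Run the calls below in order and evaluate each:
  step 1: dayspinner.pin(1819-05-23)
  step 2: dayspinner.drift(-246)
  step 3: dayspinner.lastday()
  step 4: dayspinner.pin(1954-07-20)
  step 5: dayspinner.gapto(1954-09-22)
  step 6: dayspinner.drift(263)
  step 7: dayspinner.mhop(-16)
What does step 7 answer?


Calling dayspinner.pin(d: 1819-05-23), and get 1819-05-23.
I try dayspinner.drift(n: -246), — result: 1818-09-19.
Invoking dayspinner.lastday, and get 1818-09-30.
I invoke dayspinner.pin(d: 1954-07-20): 1954-07-20.
I call dayspinner.gapto(d: 1954-09-22), giving 64.
Then dayspinner.drift(n: 263), — result: 1955-04-09.
I try dayspinner.mhop(n: -16), — result: 1953-12-09.

Answer: 1953-12-09


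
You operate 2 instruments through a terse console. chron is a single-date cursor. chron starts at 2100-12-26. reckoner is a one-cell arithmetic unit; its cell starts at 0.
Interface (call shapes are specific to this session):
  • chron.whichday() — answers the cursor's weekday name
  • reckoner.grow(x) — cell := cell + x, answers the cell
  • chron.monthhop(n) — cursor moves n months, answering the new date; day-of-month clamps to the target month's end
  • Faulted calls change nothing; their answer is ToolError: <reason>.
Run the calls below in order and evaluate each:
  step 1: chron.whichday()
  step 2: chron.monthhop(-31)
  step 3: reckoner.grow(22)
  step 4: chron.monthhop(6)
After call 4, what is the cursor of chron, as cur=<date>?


// 1. chron.whichday() -> Sunday
// 2. chron.monthhop(n='-31') -> 2098-05-26
// 3. reckoner.grow(x='22') -> 22
// 4. chron.monthhop(n='6') -> 2098-11-26

Answer: cur=2098-11-26
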